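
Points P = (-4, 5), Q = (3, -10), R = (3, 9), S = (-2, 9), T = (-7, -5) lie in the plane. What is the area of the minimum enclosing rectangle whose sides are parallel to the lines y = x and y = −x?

288

In coordinates u = x + y, v = x − y the rectangle is axis-aligned; the map (x,y)→(u,v) scales areas by 2.
u-values: 1, -7, 12, 7, -12; range = 12 − (-12) = 24.
v-values: -9, 13, -6, -11, -2; range = 13 − (-11) = 24.
Area = (24 × 24) / 2 = 288.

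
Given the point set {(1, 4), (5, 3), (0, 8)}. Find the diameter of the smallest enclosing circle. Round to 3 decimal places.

7.071

Call the three points A, B, C in the order given.
Side lengths²: AB² = 17, AC² = 17, BC² = 50.
Since BC² = 50 ≥ 17 + 17 = 34, the angle opposite BC is not acute, so the smallest enclosing circle has BC as diameter.
Centre = midpoint of BC = (2.5, 5.5), r² = 50/4 = 12.5.
Diameter = 2r = 2√(12.5) ≈ 7.071.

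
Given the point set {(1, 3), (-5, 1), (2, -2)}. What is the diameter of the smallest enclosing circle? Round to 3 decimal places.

7.675

Call the three points A, B, C in the order given.
Side lengths²: AB² = 40, AC² = 26, BC² = 58.
Since BC² = 58 < 40 + 26 = 66, the triangle is acute, so the smallest enclosing circle is the circumcircle.
Circumcentre = (-1.3125, -0.0625), r² = 14.7265625.
Diameter = 2r = 2√(14.7265625) ≈ 7.675.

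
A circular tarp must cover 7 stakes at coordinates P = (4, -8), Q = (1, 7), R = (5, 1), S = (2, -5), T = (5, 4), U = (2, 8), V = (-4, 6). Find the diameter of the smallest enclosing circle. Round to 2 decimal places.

16.44

By Welzl's lemma the MEC is supported by two points (diametrically opposite) or three points (on a circumcircle).
The minimum enclosing circle is determined by three boundary points: P, U, V.
Their circumcentre is (1.4, -0.2) with r² = 67.6.
The farthest remaining point Q is at distance² 52 ≤ 67.6.
Diameter = 2r = 2√(67.6) ≈ 16.44.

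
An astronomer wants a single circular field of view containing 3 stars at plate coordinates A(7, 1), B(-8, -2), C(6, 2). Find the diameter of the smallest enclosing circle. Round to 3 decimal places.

Side lengths²: AB² = 234, AC² = 2, BC² = 212.
Since AB² = 234 ≥ 212 + 2 = 214, the angle opposite AB is not acute, so the smallest enclosing circle has AB as diameter.
Centre = midpoint of AB = (-0.5, -0.5), r² = 234/4 = 58.5.
Diameter = 2r = 2√(58.5) ≈ 15.297.

15.297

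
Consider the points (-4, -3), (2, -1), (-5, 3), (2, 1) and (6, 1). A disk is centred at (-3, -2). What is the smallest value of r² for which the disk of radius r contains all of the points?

The required radius is the distance from (-3, -2) to the farthest point.
Squared distances: 2, 26, 29, 34, 90.
Maximum is 90, attained at (6, 1).

90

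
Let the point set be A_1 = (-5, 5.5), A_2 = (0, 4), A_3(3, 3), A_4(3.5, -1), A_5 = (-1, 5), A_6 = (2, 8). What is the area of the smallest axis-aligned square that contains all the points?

81

The bounding box has width 8.5 and height 9.
An axis-aligned square enclosing the set must have side ≥ max(width, height).
So the minimum side is max(8.5, 9) = 9.
Area = 9² = 81.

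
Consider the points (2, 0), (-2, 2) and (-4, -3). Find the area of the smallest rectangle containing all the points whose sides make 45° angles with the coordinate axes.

27

In coordinates u = x + y, v = x − y the rectangle is axis-aligned; the map (x,y)→(u,v) scales areas by 2.
u-values: 2, 0, -7; range = 2 − (-7) = 9.
v-values: 2, -4, -1; range = 2 − (-4) = 6.
Area = (9 × 6) / 2 = 27.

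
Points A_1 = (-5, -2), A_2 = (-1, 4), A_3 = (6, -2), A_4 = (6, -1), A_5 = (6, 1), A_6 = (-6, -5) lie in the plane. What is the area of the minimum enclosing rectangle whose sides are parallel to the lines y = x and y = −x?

In coordinates u = x + y, v = x − y the rectangle is axis-aligned; the map (x,y)→(u,v) scales areas by 2.
u-values: -7, 3, 4, 5, 7, -11; range = 7 − (-11) = 18.
v-values: -3, -5, 8, 7, 5, -1; range = 8 − (-5) = 13.
Area = (18 × 13) / 2 = 117.

117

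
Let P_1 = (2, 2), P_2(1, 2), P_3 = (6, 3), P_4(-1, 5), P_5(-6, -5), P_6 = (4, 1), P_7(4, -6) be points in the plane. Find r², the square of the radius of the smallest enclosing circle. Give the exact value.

The farthest pair is P_3–P_5 with squared distance 208. The circle on this segment as diameter has centre (0, -1) and r² = 208/4 = 52.
Check P_1: distance² to centre = 13 ≤ 52, so it lies inside.
All remaining points lie in this disk, and no smaller disk contains both endpoints, so this is the minimum enclosing circle.

52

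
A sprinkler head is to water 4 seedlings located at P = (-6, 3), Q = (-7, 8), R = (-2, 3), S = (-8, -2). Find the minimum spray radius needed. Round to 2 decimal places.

5.05

The minimum enclosing circle of a finite set is fixed by two of the points (as a diameter) or three (as a circumcircle).
The minimum enclosing circle is determined by three boundary points: Q, R, S.
Their circumcentre is (-155/22, 65/22) with r² = 6161/242.
The farthest remaining point P is at distance² 265/242 ≤ 6161/242.
r = √(6161/242) ≈ 5.05.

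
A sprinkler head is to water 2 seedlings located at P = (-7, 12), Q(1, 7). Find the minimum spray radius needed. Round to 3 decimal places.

The smallest circle enclosing two points has them as diameter endpoints.
Centre = midpoint = (-3, 9.5); r² = |PQ|²/4 = 89/4 = 22.25.
r = √(22.25) ≈ 4.717.

4.717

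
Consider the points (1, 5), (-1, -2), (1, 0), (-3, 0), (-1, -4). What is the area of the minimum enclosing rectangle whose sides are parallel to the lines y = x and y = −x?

In coordinates u = x + y, v = x − y the rectangle is axis-aligned; the map (x,y)→(u,v) scales areas by 2.
u-values: 6, -3, 1, -3, -5; range = 6 − (-5) = 11.
v-values: -4, 1, 1, -3, 3; range = 3 − (-4) = 7.
Area = (11 × 7) / 2 = 38.5.

38.5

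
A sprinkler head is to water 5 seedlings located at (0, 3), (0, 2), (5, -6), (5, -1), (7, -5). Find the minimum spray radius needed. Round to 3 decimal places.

The farthest pair is (0, 3)–(7, -5) with squared distance 113. The circle on this segment as diameter has centre (3.5, -1) and r² = 113/4 = 28.25.
Check (0, 2): distance² to centre = 21.25 ≤ 28.25, so it lies inside.
All remaining points lie in this disk, and no smaller disk contains both endpoints, so this is the minimum enclosing circle.
r = √(28.25) ≈ 5.315.

5.315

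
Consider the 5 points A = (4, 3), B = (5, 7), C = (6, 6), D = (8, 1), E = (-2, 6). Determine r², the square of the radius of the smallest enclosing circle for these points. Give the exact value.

31.25

The farthest pair is D–E with squared distance 125. The circle on this segment as diameter has centre (3, 3.5) and r² = 125/4 = 31.25.
Check A: distance² to centre = 1.25 ≤ 31.25, so it lies inside.
All remaining points lie in this disk, and no smaller disk contains both endpoints, so this is the minimum enclosing circle.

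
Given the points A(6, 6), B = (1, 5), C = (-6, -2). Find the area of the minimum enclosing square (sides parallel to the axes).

144

The bounding box has width 12 and height 8.
An axis-aligned square enclosing the set must have side ≥ max(width, height).
So the minimum side is max(12, 8) = 12.
Area = 12² = 144.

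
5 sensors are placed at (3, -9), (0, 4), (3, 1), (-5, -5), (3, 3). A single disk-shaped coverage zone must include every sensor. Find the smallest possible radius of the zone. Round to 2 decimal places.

6.68

The minimum enclosing circle is determined by three boundary points: (3, -9), (0, 4), (-5, -5).
Their circumcentre is (28/23, -59/23) with r² = 23585/529.
The farthest remaining point (3, 3) is at distance² 18065/529 ≤ 23585/529.
r = √(23585/529) ≈ 6.68.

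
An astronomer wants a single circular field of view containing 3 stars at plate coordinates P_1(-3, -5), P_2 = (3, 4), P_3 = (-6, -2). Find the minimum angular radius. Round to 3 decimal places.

Side lengths²: P_1P_2² = 117, P_1P_3² = 18, P_2P_3² = 117.
Since P_2P_3² = 117 < 117 + 18 = 135, the triangle is acute, so the smallest enclosing circle is the circumcircle.
Circumcentre = (-0.9, 0.1), r² = 30.42.
r = √(30.42) ≈ 5.515.

5.515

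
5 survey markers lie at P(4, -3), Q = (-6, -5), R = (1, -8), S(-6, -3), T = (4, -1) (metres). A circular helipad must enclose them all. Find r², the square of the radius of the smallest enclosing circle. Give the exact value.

29

The minimum enclosing circle of a finite set is fixed by two of the points (as a diameter) or three (as a circumcircle).
The farthest pair is Q–T with squared distance 116. The circle on this segment as diameter has centre (-1, -3) and r² = 116/4 = 29.
Check P: distance² to centre = 25 ≤ 29, so it lies inside.
All remaining points lie in this disk, and no smaller disk contains both endpoints, so this is the minimum enclosing circle.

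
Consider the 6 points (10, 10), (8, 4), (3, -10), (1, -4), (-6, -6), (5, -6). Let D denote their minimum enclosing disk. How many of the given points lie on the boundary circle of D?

3

By Welzl's lemma the MEC is supported by two points (diametrically opposite) or three points (on a circumcircle).
The minimum enclosing circle is determined by three boundary points: (10, 10), (3, -10), (-6, -6).
Their circumcentre is (69/26, 35/26) with r² = 43553/338.
The farthest remaining point (5, -6) is at distance² 20101/338 ≤ 43553/338.
The points at distance exactly r from the centre are (10, 10), (3, -10), (-6, -6) — 3 points.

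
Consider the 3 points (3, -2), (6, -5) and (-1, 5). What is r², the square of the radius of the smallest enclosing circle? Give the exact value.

37.25

Call the three points A, B, C in the order given.
Side lengths²: AB² = 18, AC² = 65, BC² = 149.
Since BC² = 149 ≥ 65 + 18 = 83, the angle opposite BC is not acute, so the smallest enclosing circle has BC as diameter.
Centre = midpoint of BC = (2.5, 0), r² = 149/4 = 37.25.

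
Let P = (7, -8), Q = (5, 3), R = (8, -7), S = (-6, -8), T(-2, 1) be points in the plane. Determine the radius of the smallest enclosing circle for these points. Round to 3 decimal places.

7.971

The minimum enclosing circle is determined by three boundary points: Q, R, S.
Their circumcentre is (19/26, -97/26) with r² = 21473/338.
The farthest remaining point P is at distance² 19445/338 ≤ 21473/338.
r = √(21473/338) ≈ 7.971.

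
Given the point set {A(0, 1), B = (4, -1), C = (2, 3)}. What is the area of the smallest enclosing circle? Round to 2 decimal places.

Side lengths²: AB² = 20, AC² = 8, BC² = 20.
Since BC² = 20 < 20 + 8 = 28, the triangle is acute, so the smallest enclosing circle is the circumcircle.
Circumcentre = (7/3, 2/3), r² = 50/9.
Area = π·r² = π·50/9 ≈ 17.45.

17.45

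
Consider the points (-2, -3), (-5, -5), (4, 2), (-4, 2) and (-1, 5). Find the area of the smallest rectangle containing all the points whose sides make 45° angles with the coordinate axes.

64

In coordinates u = x + y, v = x − y the rectangle is axis-aligned; the map (x,y)→(u,v) scales areas by 2.
u-values: -5, -10, 6, -2, 4; range = 6 − (-10) = 16.
v-values: 1, 0, 2, -6, -6; range = 2 − (-6) = 8.
Area = (16 × 8) / 2 = 64.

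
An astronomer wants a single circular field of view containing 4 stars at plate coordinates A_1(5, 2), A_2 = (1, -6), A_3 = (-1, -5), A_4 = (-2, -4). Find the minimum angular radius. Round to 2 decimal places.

4.65

The minimum enclosing circle is determined by three boundary points: A_1, A_2, A_4.
Their circumcentre is (1.875, -1.4375) with r² = 21.58203125.
The farthest remaining point A_3 is at distance² 20.95703125 ≤ 21.58203125.
r = √(21.58203125) ≈ 4.65.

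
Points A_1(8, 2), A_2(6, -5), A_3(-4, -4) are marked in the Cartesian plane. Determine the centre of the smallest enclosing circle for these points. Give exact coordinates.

Side lengths²: A_1A_2² = 53, A_1A_3² = 180, A_2A_3² = 101.
Since A_1A_3² = 180 ≥ 101 + 53 = 154, the angle opposite A_1A_3 is not acute, so the smallest enclosing circle has A_1A_3 as diameter.
Centre = midpoint of A_1A_3 = (2, -1), r² = 180/4 = 45.
Centre = (2, -1).

(2, -1)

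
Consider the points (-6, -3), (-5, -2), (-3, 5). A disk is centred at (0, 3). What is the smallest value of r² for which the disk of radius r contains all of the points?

72

The required radius is the distance from (0, 3) to the farthest point.
Squared distances: 72, 50, 13.
Maximum is 72, attained at (-6, -3).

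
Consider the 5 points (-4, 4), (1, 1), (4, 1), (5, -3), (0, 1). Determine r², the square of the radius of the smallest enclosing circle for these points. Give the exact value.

By Welzl's lemma the MEC is supported by two points (diametrically opposite) or three points (on a circumcircle).
The farthest pair is (-4, 4)–(5, -3) with squared distance 130. The circle on this segment as diameter has centre (0.5, 0.5) and r² = 130/4 = 32.5.
Check (1, 1): distance² to centre = 0.5 ≤ 32.5, so it lies inside.
All remaining points lie in this disk, and no smaller disk contains both endpoints, so this is the minimum enclosing circle.

32.5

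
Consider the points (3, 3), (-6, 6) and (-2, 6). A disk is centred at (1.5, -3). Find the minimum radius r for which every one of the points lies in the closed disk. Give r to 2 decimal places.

11.72

The required radius is the distance from (1.5, -3) to the farthest point.
Squared distances: 38.25, 137.25, 93.25.
Maximum is 137.25, attained at (-6, 6).
r = √(137.25) ≈ 11.72.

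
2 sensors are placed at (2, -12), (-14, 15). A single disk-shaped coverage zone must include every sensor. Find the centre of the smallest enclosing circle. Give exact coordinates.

The smallest circle enclosing two points has them as diameter endpoints.
Centre = midpoint = (-6, 1.5); r² = |(2, -12)−(-14, 15)|²/4 = 985/4 = 246.25.
Centre = (-6, 1.5).

(-6, 1.5)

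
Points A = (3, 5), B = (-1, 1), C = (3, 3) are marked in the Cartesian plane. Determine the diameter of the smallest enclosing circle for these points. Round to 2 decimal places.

5.66

Side lengths²: AB² = 32, AC² = 4, BC² = 20.
Since AB² = 32 ≥ 20 + 4 = 24, the angle opposite AB is not acute, so the smallest enclosing circle has AB as diameter.
Centre = midpoint of AB = (1, 3), r² = 32/4 = 8.
Diameter = 2r = 2√8 ≈ 5.66.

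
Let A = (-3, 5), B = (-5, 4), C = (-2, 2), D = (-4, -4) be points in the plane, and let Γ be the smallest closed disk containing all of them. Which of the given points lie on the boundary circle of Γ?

A, D

The minimum enclosing circle of a finite set is fixed by two of the points (as a diameter) or three (as a circumcircle).
The farthest pair is A–D with squared distance 82. The circle on this segment as diameter has centre (-3.5, 0.5) and r² = 82/4 = 20.5.
Check B: distance² to centre = 14.5 ≤ 20.5, so it lies inside.
All remaining points lie in this disk, and no smaller disk contains both endpoints, so this is the minimum enclosing circle.
The points at distance exactly r from the centre are A, D — 2 points.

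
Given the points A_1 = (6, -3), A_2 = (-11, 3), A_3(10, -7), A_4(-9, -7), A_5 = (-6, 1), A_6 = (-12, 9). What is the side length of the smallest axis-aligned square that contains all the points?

22

The bounding box has width 22 and height 16.
An axis-aligned square enclosing the set must have side ≥ max(width, height).
So the minimum side is max(22, 16) = 22.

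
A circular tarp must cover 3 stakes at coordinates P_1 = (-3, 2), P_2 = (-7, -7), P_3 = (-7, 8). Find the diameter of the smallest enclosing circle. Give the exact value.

Side lengths²: P_1P_2² = 97, P_1P_3² = 52, P_2P_3² = 225.
Since P_2P_3² = 225 ≥ 97 + 52 = 149, the angle opposite P_2P_3 is not acute, so the smallest enclosing circle has P_2P_3 as diameter.
Centre = midpoint of P_2P_3 = (-7, 0.5), r² = 225/4 = 56.25.
Diameter = 2r = 2√(56.25) = 15.

15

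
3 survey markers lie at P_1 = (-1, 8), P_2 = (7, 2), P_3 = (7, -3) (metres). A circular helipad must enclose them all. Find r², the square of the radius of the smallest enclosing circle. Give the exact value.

46.25

Side lengths²: P_1P_2² = 100, P_1P_3² = 185, P_2P_3² = 25.
Since P_1P_3² = 185 ≥ 100 + 25 = 125, the angle opposite P_1P_3 is not acute, so the smallest enclosing circle has P_1P_3 as diameter.
Centre = midpoint of P_1P_3 = (3, 2.5), r² = 185/4 = 46.25.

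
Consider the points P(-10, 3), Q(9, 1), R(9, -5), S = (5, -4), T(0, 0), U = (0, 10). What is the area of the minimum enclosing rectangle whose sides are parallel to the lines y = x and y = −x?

229.5

In coordinates u = x + y, v = x − y the rectangle is axis-aligned; the map (x,y)→(u,v) scales areas by 2.
u-values: -7, 10, 4, 1, 0, 10; range = 10 − (-7) = 17.
v-values: -13, 8, 14, 9, 0, -10; range = 14 − (-13) = 27.
Area = (17 × 27) / 2 = 229.5.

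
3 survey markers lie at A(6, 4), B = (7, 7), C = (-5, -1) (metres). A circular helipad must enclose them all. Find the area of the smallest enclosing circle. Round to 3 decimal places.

Side lengths²: AB² = 10, AC² = 146, BC² = 208.
Since BC² = 208 ≥ 146 + 10 = 156, the angle opposite BC is not acute, so the smallest enclosing circle has BC as diameter.
Centre = midpoint of BC = (1, 3), r² = 208/4 = 52.
Area = π·r² = π·52 ≈ 163.363.

163.363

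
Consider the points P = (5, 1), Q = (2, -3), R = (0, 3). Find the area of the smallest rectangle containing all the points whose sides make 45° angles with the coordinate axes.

28

In coordinates u = x + y, v = x − y the rectangle is axis-aligned; the map (x,y)→(u,v) scales areas by 2.
u-values: 6, -1, 3; range = 6 − (-1) = 7.
v-values: 4, 5, -3; range = 5 − (-3) = 8.
Area = (7 × 8) / 2 = 28.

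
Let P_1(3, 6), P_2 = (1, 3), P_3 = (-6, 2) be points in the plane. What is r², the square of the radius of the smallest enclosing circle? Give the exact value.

24.25

Side lengths²: P_1P_2² = 13, P_1P_3² = 97, P_2P_3² = 50.
Since P_1P_3² = 97 ≥ 50 + 13 = 63, the angle opposite P_1P_3 is not acute, so the smallest enclosing circle has P_1P_3 as diameter.
Centre = midpoint of P_1P_3 = (-1.5, 4), r² = 97/4 = 24.25.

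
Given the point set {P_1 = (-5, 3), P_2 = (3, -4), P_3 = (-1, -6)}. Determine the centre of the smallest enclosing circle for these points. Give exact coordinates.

Side lengths²: P_1P_2² = 113, P_1P_3² = 97, P_2P_3² = 20.
Since P_1P_2² = 113 < 97 + 20 = 117, the triangle is acute, so the smallest enclosing circle is the circumcircle.
Circumcentre = (-51/44, -15/22), r² = 54805/1936.
Centre = (-51/44, -15/22).

(-51/44, -15/22)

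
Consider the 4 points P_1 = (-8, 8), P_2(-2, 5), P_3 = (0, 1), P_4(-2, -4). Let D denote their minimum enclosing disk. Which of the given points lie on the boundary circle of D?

P_1, P_4

The farthest pair is P_1–P_4 with squared distance 180. The circle on this segment as diameter has centre (-5, 2) and r² = 180/4 = 45.
Check P_2: distance² to centre = 18 ≤ 45, so it lies inside.
All remaining points lie in this disk, and no smaller disk contains both endpoints, so this is the minimum enclosing circle.
The points at distance exactly r from the centre are P_1, P_4 — 2 points.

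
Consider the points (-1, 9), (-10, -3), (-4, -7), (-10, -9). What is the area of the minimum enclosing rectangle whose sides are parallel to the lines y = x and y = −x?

175.5

In coordinates u = x + y, v = x − y the rectangle is axis-aligned; the map (x,y)→(u,v) scales areas by 2.
u-values: 8, -13, -11, -19; range = 8 − (-19) = 27.
v-values: -10, -7, 3, -1; range = 3 − (-10) = 13.
Area = (27 × 13) / 2 = 175.5.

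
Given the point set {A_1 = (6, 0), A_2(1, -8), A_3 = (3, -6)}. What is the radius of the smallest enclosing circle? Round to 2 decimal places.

4.72

Side lengths²: A_1A_2² = 89, A_1A_3² = 45, A_2A_3² = 8.
Since A_1A_2² = 89 ≥ 45 + 8 = 53, the angle opposite A_1A_2 is not acute, so the smallest enclosing circle has A_1A_2 as diameter.
Centre = midpoint of A_1A_2 = (3.5, -4), r² = 89/4 = 22.25.
r = √(22.25) ≈ 4.72.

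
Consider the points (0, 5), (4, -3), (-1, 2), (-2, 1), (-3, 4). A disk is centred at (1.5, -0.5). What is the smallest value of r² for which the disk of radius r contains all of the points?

40.5

The required radius is the distance from (1.5, -0.5) to the farthest point.
Squared distances: 32.5, 12.5, 12.5, 14.5, 40.5.
Maximum is 40.5, attained at (-3, 4).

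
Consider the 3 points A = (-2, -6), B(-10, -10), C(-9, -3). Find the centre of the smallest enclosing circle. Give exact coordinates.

(-85/13, -90/13)

Side lengths²: AB² = 80, AC² = 58, BC² = 50.
Since AB² = 80 < 58 + 50 = 108, the triangle is acute, so the smallest enclosing circle is the circumcircle.
Circumcentre = (-85/13, -90/13), r² = 3625/169.
Centre = (-85/13, -90/13).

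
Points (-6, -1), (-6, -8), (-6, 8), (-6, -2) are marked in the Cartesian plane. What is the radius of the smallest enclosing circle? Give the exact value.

8

The farthest pair is (-6, -8)–(-6, 8) with squared distance 256. The circle on this segment as diameter has centre (-6, 0) and r² = 256/4 = 64.
Check (-6, -1): distance² to centre = 1 ≤ 64, so it lies inside.
All remaining points lie in this disk, and no smaller disk contains both endpoints, so this is the minimum enclosing circle.
r = √64 = 8.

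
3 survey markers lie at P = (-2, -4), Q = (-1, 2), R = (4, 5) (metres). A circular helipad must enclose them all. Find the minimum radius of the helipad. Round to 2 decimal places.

Side lengths²: PQ² = 37, PR² = 117, QR² = 34.
Since PR² = 117 ≥ 37 + 34 = 71, the angle opposite PR is not acute, so the smallest enclosing circle has PR as diameter.
Centre = midpoint of PR = (1, 0.5), r² = 117/4 = 29.25.
r = √(29.25) ≈ 5.41.

5.41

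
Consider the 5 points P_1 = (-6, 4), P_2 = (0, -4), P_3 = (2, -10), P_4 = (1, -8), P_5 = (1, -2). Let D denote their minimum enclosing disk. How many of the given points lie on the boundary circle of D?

2

The farthest pair is P_1–P_3 with squared distance 260. The circle on this segment as diameter has centre (-2, -3) and r² = 260/4 = 65.
Check P_2: distance² to centre = 5 ≤ 65, so it lies inside.
All remaining points lie in this disk, and no smaller disk contains both endpoints, so this is the minimum enclosing circle.
The points at distance exactly r from the centre are P_1, P_3 — 2 points.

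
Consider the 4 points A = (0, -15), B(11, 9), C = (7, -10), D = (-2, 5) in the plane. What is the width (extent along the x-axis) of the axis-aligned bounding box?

max x = 11, min x = -2, so width = 13.

13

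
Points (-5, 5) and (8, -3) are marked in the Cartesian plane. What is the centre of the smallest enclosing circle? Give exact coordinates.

The smallest circle enclosing two points has them as diameter endpoints.
Centre = midpoint = (1.5, 1); r² = |(-5, 5)−(8, -3)|²/4 = 233/4 = 58.25.
Centre = (1.5, 1).

(1.5, 1)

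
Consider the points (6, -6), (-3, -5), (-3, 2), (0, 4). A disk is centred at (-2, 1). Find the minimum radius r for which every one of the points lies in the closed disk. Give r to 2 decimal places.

The required radius is the distance from (-2, 1) to the farthest point.
Squared distances: 113, 37, 2, 13.
Maximum is 113, attained at (6, -6).
r = √113 ≈ 10.63.

10.63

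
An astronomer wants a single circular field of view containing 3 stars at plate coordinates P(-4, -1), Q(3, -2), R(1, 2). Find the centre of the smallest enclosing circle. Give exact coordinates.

(-6/13, -16/13)

Side lengths²: PQ² = 50, PR² = 34, QR² = 20.
Since PQ² = 50 < 34 + 20 = 54, the triangle is acute, so the smallest enclosing circle is the circumcircle.
Circumcentre = (-6/13, -16/13), r² = 2125/169.
Centre = (-6/13, -16/13).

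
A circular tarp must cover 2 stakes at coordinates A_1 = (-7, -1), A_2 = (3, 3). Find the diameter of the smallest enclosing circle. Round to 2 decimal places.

10.77

The smallest circle enclosing two points has them as diameter endpoints.
Centre = midpoint = (-2, 1); r² = |A_1A_2|²/4 = 116/4 = 29.
Diameter = 2r = 2√29 ≈ 10.77.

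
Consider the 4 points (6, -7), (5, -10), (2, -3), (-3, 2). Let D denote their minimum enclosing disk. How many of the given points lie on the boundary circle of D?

A smallest enclosing disk is always determined by at most three of the input points on its boundary.
The farthest pair is (5, -10)–(-3, 2) with squared distance 208. The circle on this segment as diameter has centre (1, -4) and r² = 208/4 = 52.
Check (6, -7): distance² to centre = 34 ≤ 52, so it lies inside.
All remaining points lie in this disk, and no smaller disk contains both endpoints, so this is the minimum enclosing circle.
The points at distance exactly r from the centre are (5, -10), (-3, 2) — 2 points.

2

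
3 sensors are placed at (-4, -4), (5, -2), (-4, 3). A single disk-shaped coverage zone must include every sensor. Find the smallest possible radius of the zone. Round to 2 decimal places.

5.27

Call the three points A, B, C in the order given.
Side lengths²: AB² = 85, AC² = 49, BC² = 106.
Since BC² = 106 < 85 + 49 = 134, the triangle is acute, so the smallest enclosing circle is the circumcircle.
Circumcentre = (-1/18, -0.5), r² = 4505/162.
r = √(4505/162) ≈ 5.27.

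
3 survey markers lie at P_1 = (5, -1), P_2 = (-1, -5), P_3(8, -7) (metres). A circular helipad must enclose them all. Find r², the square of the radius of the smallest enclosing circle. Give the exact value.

Side lengths²: P_1P_2² = 52, P_1P_3² = 45, P_2P_3² = 85.
Since P_2P_3² = 85 < 52 + 45 = 97, the triangle is acute, so the smallest enclosing circle is the circumcircle.
Circumcentre = (3.625, -5.4375), r² = 21.58203125.

21.58203125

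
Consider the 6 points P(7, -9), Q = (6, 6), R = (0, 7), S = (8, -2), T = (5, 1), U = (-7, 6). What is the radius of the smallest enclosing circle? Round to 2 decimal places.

10.26

A smallest enclosing disk is always determined by at most three of the input points on its boundary.
The farthest pair is P–U with squared distance 421. The circle on this segment as diameter has centre (0, -1.5) and r² = 421/4 = 105.25.
Check Q: distance² to centre = 92.25 ≤ 105.25, so it lies inside.
All remaining points lie in this disk, and no smaller disk contains both endpoints, so this is the minimum enclosing circle.
r = √(105.25) ≈ 10.26.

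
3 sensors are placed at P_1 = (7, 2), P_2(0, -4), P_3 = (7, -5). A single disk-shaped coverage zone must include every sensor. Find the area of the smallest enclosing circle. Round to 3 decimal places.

Side lengths²: P_1P_2² = 85, P_1P_3² = 49, P_2P_3² = 50.
Since P_1P_2² = 85 < 50 + 49 = 99, the triangle is acute, so the smallest enclosing circle is the circumcircle.
Circumcentre = (55/14, -1.5), r² = 2125/98.
Area = π·r² = π·2125/98 ≈ 68.121.

68.121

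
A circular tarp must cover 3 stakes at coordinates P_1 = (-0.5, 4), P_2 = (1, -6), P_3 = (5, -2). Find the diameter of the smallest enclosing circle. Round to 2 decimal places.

10.11

Side lengths²: P_1P_2² = 102.25, P_1P_3² = 66.25, P_2P_3² = 32.
Since P_1P_2² = 102.25 ≥ 66.25 + 32 = 98.25, the angle opposite P_1P_2 is not acute, so the smallest enclosing circle has P_1P_2 as diameter.
Centre = midpoint of P_1P_2 = (0.25, -1), r² = 102.25/4 = 25.5625.
Diameter = 2r = 2√(25.5625) ≈ 10.11.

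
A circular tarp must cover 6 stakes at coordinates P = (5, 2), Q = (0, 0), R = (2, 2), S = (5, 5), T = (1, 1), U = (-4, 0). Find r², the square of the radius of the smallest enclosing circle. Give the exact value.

26.5

By Welzl's lemma the MEC is supported by two points (diametrically opposite) or three points (on a circumcircle).
The farthest pair is S–U with squared distance 106. The circle on this segment as diameter has centre (0.5, 2.5) and r² = 106/4 = 26.5.
Check P: distance² to centre = 20.5 ≤ 26.5, so it lies inside.
All remaining points lie in this disk, and no smaller disk contains both endpoints, so this is the minimum enclosing circle.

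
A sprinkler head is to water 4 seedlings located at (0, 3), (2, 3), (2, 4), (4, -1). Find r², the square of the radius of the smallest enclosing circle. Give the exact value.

145/18

The minimum enclosing circle is determined by three boundary points: (0, 3), (2, 4), (4, -1).
Their circumcentre is (13/6, 7/6) with r² = 145/18.
The farthest remaining point (2, 3) is at distance² 61/18 ≤ 145/18.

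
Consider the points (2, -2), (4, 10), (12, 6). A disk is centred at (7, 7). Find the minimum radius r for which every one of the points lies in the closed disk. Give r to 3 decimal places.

10.296

The required radius is the distance from (7, 7) to the farthest point.
Squared distances: 106, 18, 26.
Maximum is 106, attained at (2, -2).
r = √106 ≈ 10.296.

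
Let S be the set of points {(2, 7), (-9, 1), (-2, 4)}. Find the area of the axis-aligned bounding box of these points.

x ranges over [-9, 2], width 11.
y ranges over [1, 7], height 6.
Area = 11 × 6 = 66.

66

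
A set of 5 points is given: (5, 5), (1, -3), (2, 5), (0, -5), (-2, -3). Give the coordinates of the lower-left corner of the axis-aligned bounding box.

(-2, -5)

x-range [-2, 5], y-range [-5, 5].
The lower-left corner is (-2, -5).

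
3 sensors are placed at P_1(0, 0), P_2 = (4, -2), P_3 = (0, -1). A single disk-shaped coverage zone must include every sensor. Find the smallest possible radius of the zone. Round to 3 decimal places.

Side lengths²: P_1P_2² = 20, P_1P_3² = 1, P_2P_3² = 17.
Since P_1P_2² = 20 ≥ 17 + 1 = 18, the angle opposite P_1P_2 is not acute, so the smallest enclosing circle has P_1P_2 as diameter.
Centre = midpoint of P_1P_2 = (2, -1), r² = 20/4 = 5.
r = √5 ≈ 2.236.

2.236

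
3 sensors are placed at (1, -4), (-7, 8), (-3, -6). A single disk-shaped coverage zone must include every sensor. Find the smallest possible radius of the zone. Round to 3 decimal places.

Call the three points A, B, C in the order given.
Side lengths²: AB² = 208, AC² = 20, BC² = 212.
Since BC² = 212 < 208 + 20 = 228, the triangle is acute, so the smallest enclosing circle is the circumcircle.
Circumcentre = (-4.125, 1.25), r² = 53.828125.
r = √(53.828125) ≈ 7.337.

7.337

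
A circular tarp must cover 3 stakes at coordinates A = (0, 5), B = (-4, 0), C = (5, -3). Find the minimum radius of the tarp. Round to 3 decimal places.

Side lengths²: AB² = 41, AC² = 89, BC² = 90.
Since BC² = 90 < 89 + 41 = 130, the triangle is acute, so the smallest enclosing circle is the circumcircle.
Circumcentre = (39/38, 3/38), r² = 18245/722.
r = √(18245/722) ≈ 5.027.

5.027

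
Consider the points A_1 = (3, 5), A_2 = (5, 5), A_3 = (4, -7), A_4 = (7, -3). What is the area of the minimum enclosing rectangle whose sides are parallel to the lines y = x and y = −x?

In coordinates u = x + y, v = x − y the rectangle is axis-aligned; the map (x,y)→(u,v) scales areas by 2.
u-values: 8, 10, -3, 4; range = 10 − (-3) = 13.
v-values: -2, 0, 11, 10; range = 11 − (-2) = 13.
Area = (13 × 13) / 2 = 84.5.

84.5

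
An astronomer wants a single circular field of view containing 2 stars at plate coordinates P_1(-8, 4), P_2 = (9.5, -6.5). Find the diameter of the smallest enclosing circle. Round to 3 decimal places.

20.408

The smallest circle enclosing two points has them as diameter endpoints.
Centre = midpoint = (0.75, -1.25); r² = |P_1P_2|²/4 = 416.5/4 = 104.125.
Diameter = 2r = 2√(104.125) ≈ 20.408.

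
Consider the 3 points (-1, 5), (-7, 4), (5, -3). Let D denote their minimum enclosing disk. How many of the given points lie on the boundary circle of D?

Call the three points A, B, C in the order given.
Side lengths²: AB² = 37, AC² = 100, BC² = 193.
Since BC² = 193 ≥ 100 + 37 = 137, the angle opposite BC is not acute, so the smallest enclosing circle has BC as diameter.
Centre = midpoint of BC = (-1, 0.5), r² = 193/4 = 48.25.
The points at distance exactly r from the centre are (-7, 4), (5, -3) — 2 points.

2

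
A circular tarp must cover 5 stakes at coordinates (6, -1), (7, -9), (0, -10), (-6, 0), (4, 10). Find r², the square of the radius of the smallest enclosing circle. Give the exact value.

A smallest enclosing disk is always determined by at most three of the input points on its boundary.
The minimum enclosing circle is determined by three boundary points: (7, -9), (0, -10), (4, 10).
Their circumcentre is (73/34, -1/34) with r² = 60125/578.
The farthest remaining point (-6, 0) is at distance² 38365/578 ≤ 60125/578.

60125/578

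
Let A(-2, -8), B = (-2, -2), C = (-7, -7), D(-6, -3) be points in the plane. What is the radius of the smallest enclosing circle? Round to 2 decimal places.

By Welzl's lemma the MEC is supported by two points (diametrically opposite) or three points (on a circumcircle).
The minimum enclosing circle is determined by three boundary points: A, B, C.
Their circumcentre is (-4, -5) with r² = 13.
The farthest remaining point D is at distance² 8 ≤ 13.
r = √13 ≈ 3.61.

3.61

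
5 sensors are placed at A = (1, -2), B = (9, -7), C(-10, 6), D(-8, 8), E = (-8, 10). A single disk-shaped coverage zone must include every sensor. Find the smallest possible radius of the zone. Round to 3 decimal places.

By Welzl's lemma the MEC is supported by two points (diametrically opposite) or three points (on a circumcircle).
The farthest pair is B–E with squared distance 578. The circle on this segment as diameter has centre (0.5, 1.5) and r² = 578/4 = 144.5.
Check A: distance² to centre = 12.5 ≤ 144.5, so it lies inside.
All remaining points lie in this disk, and no smaller disk contains both endpoints, so this is the minimum enclosing circle.
r = √(144.5) ≈ 12.021.

12.021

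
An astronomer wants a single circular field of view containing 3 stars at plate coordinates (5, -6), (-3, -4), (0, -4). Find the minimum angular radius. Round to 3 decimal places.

Call the three points A, B, C in the order given.
Side lengths²: AB² = 68, AC² = 29, BC² = 9.
Since AB² = 68 ≥ 29 + 9 = 38, the angle opposite AB is not acute, so the smallest enclosing circle has AB as diameter.
Centre = midpoint of AB = (1, -5), r² = 68/4 = 17.
r = √17 ≈ 4.123.

4.123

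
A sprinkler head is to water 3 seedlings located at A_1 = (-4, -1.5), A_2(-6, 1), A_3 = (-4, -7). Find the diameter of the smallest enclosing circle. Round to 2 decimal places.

Side lengths²: A_1A_2² = 10.25, A_1A_3² = 30.25, A_2A_3² = 68.
Since A_2A_3² = 68 ≥ 30.25 + 10.25 = 40.5, the angle opposite A_2A_3 is not acute, so the smallest enclosing circle has A_2A_3 as diameter.
Centre = midpoint of A_2A_3 = (-5, -3), r² = 68/4 = 17.
Diameter = 2r = 2√17 ≈ 8.25.

8.25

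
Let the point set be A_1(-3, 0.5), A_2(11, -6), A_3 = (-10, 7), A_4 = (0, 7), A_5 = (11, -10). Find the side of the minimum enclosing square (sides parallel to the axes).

The bounding box has width 21 and height 17.
An axis-aligned square enclosing the set must have side ≥ max(width, height).
So the minimum side is max(21, 17) = 21.

21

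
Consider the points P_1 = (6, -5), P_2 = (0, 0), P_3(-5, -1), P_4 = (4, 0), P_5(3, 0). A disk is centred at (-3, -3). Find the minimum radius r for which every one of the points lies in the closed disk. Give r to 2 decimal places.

The required radius is the distance from (-3, -3) to the farthest point.
Squared distances: 85, 18, 8, 58, 45.
Maximum is 85, attained at P_1.
r = √85 ≈ 9.22.

9.22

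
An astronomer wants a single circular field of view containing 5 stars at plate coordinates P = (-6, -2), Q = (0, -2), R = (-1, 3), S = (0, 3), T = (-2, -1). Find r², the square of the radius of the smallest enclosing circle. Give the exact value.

15.25

By Welzl's lemma the MEC is supported by two points (diametrically opposite) or three points (on a circumcircle).
The farthest pair is P–S with squared distance 61. The circle on this segment as diameter has centre (-3, 0.5) and r² = 61/4 = 15.25.
Check Q: distance² to centre = 15.25 ≤ 15.25, so it lies inside.
All remaining points lie in this disk, and no smaller disk contains both endpoints, so this is the minimum enclosing circle.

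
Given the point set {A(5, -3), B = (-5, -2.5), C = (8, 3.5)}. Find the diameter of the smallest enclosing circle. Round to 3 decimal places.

14.318

Side lengths²: AB² = 100.25, AC² = 51.25, BC² = 205.
Since BC² = 205 ≥ 100.25 + 51.25 = 151.5, the angle opposite BC is not acute, so the smallest enclosing circle has BC as diameter.
Centre = midpoint of BC = (1.5, 0.5), r² = 205/4 = 51.25.
Diameter = 2r = 2√(51.25) ≈ 14.318.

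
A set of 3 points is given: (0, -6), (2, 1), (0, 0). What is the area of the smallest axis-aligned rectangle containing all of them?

x ranges over [0, 2], width 2.
y ranges over [-6, 1], height 7.
Area = 2 × 7 = 14.

14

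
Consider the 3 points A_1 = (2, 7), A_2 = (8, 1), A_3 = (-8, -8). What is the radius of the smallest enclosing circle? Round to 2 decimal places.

Side lengths²: A_1A_2² = 72, A_1A_3² = 325, A_2A_3² = 337.
Since A_2A_3² = 337 < 325 + 72 = 397, the triangle is acute, so the smallest enclosing circle is the circumcircle.
Circumcentre = (-0.9, -1.9), r² = 87.62.
r = √(87.62) ≈ 9.36.

9.36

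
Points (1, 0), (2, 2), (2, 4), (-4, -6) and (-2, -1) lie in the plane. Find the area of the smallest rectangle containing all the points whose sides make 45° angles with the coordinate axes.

32

In coordinates u = x + y, v = x − y the rectangle is axis-aligned; the map (x,y)→(u,v) scales areas by 2.
u-values: 1, 4, 6, -10, -3; range = 6 − (-10) = 16.
v-values: 1, 0, -2, 2, -1; range = 2 − (-2) = 4.
Area = (16 × 4) / 2 = 32.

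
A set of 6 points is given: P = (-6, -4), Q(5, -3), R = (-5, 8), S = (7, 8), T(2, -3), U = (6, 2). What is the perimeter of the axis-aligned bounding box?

50

Width = max x − min x = 7 − (-6) = 13.
Height = max y − min y = 8 − (-4) = 12.
Perimeter = 2(13 + 12) = 50.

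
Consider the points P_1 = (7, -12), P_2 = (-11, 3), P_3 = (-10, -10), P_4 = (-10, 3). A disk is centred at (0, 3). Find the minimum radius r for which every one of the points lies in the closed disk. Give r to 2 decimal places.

16.55

The required radius is the distance from (0, 3) to the farthest point.
Squared distances: 274, 121, 269, 100.
Maximum is 274, attained at P_1.
r = √274 ≈ 16.55.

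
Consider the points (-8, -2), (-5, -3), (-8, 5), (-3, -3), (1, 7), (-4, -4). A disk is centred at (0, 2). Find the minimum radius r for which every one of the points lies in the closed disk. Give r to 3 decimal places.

The required radius is the distance from (0, 2) to the farthest point.
Squared distances: 80, 50, 73, 34, 26, 52.
Maximum is 80, attained at (-8, -2).
r = √80 ≈ 8.944.

8.944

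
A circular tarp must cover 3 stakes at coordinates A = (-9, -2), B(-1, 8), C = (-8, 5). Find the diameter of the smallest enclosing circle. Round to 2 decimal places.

Side lengths²: AB² = 164, AC² = 50, BC² = 58.
Since AB² = 164 ≥ 58 + 50 = 108, the angle opposite AB is not acute, so the smallest enclosing circle has AB as diameter.
Centre = midpoint of AB = (-5, 3), r² = 164/4 = 41.
Diameter = 2r = 2√41 ≈ 12.81.

12.81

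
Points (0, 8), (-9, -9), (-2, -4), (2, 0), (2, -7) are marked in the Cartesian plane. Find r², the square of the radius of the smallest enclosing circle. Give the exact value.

By Welzl's lemma the MEC is supported by two points (diametrically opposite) or three points (on a circumcircle).
The farthest pair is (0, 8)–(-9, -9) with squared distance 370. The circle on this segment as diameter has centre (-4.5, -0.5) and r² = 370/4 = 92.5.
Check (-2, -4): distance² to centre = 18.5 ≤ 92.5, so it lies inside.
All remaining points lie in this disk, and no smaller disk contains both endpoints, so this is the minimum enclosing circle.

92.5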